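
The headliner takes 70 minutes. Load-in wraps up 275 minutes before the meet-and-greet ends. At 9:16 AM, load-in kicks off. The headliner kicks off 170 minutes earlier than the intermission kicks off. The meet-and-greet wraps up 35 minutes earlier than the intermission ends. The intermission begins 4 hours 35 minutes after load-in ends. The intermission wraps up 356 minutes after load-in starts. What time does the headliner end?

The intermission ends at 9:16 AM + 356 min = 3:12 PM.
The meet-and-greet ends at 3:12 PM − 35 min = 2:37 PM.
Load-in ends at 2:37 PM − 275 min = 10:02 AM.
The intermission starts at 10:02 AM + 275 min = 2:37 PM.
The headliner starts at 2:37 PM − 170 min = 11:47 AM.
The headliner ends at 11:47 AM + 70 min = 12:57 PM.

12:57 PM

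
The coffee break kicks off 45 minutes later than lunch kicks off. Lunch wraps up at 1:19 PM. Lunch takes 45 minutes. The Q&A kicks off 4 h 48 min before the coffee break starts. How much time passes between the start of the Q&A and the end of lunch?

288 minutes

Lunch starts at 1:19 PM − 45 min = 12:34 PM.
The coffee break starts at 12:34 PM + 45 min = 1:19 PM.
The Q&A starts at 1:19 PM − 288 min = 8:31 AM.
From 8:31 AM to 1:19 PM is 288 minutes.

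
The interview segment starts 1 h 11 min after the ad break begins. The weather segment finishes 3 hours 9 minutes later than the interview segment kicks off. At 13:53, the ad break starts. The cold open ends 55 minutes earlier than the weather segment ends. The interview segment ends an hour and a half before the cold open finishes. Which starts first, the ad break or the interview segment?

the ad break

The interview segment starts at 13:53 + 71 min = 15:04.
The ad break starts at 13:53 and the interview segment starts at 15:04, so the ad break is first.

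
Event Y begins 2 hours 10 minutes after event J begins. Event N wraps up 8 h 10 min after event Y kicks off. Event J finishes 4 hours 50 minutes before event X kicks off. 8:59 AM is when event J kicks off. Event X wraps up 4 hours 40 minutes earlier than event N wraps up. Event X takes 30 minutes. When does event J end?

9:19 AM

Event Y starts at 8:59 AM + 130 min = 11:09 AM.
Event N ends at 11:09 AM + 490 min = 7:19 PM.
Event X ends at 7:19 PM − 280 min = 2:39 PM.
Event X starts at 2:39 PM − 30 min = 2:09 PM.
Event J ends at 2:09 PM − 290 min = 9:19 AM.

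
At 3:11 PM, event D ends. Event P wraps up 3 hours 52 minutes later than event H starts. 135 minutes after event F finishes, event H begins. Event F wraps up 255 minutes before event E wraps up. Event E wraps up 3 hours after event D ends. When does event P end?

Event E ends at 3:11 PM + 180 min = 6:11 PM.
Event F ends at 6:11 PM − 255 min = 1:56 PM.
Event H starts at 1:56 PM + 135 min = 4:11 PM.
Event P ends at 4:11 PM + 232 min = 8:03 PM.

8:03 PM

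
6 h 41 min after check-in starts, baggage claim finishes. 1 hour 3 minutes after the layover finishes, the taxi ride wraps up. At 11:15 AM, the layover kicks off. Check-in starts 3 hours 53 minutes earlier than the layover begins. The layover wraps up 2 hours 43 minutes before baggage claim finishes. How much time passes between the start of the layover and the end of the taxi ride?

Check-in starts at 11:15 AM − 233 min = 7:22 AM.
Baggage claim ends at 7:22 AM + 401 min = 2:03 PM.
The layover ends at 2:03 PM − 163 min = 11:20 AM.
The taxi ride ends at 11:20 AM + 63 min = 12:23 PM.
From 11:15 AM to 12:23 PM is 68 minutes.

68 minutes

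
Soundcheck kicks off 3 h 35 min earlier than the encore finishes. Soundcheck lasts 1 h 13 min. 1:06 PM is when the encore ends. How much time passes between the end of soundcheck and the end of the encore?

Soundcheck starts at 1:06 PM − 215 min = 9:31 AM.
Soundcheck ends at 9:31 AM + 73 min = 10:44 AM.
From 10:44 AM to 1:06 PM is 2 h 22 min.

2 h 22 min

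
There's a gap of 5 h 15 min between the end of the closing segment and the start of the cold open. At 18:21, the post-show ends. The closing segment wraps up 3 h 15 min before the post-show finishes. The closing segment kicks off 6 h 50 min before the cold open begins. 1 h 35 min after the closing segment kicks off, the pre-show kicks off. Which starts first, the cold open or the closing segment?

the closing segment

The closing segment ends at 18:21 − 195 min = 15:06.
The cold open starts at 15:06 + 315 min = 20:21.
The closing segment starts at 20:21 − 410 min = 13:31.
The cold open starts at 20:21 and the closing segment starts at 13:31, so the closing segment is first.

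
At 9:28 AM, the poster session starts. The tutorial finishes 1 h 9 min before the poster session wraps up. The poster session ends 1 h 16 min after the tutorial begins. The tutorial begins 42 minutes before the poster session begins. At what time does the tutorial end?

The tutorial starts at 9:28 AM − 42 min = 8:46 AM.
The poster session ends at 8:46 AM + 76 min = 10:02 AM.
The tutorial ends at 10:02 AM − 69 min = 8:53 AM.

8:53 AM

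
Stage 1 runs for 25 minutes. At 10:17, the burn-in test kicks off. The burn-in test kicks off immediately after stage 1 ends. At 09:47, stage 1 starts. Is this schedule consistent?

No

Stage 1 ends at 09:47 + 25 min = 10:12.
So the burn-in test starts at 10:12.
But the burn-in test is also said to start at 10:17 — a 5-minute conflict.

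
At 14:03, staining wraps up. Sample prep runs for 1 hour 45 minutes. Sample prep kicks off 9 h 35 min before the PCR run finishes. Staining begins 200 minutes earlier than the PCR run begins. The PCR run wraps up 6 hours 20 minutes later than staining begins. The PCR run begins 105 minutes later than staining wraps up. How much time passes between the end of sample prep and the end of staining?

3 hours 5 minutes

The PCR run starts at 14:03 + 105 min = 15:48.
Staining starts at 15:48 − 200 min = 12:28.
The PCR run ends at 12:28 + 380 min = 18:48.
Sample prep starts at 18:48 − 575 min = 09:13.
Sample prep ends at 09:13 + 105 min = 10:58.
From 10:58 to 14:03 is 3 hours 5 minutes.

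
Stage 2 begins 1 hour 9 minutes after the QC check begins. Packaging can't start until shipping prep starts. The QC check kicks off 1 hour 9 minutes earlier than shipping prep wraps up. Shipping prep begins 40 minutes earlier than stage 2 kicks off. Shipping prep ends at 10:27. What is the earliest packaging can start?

09:47

The QC check starts at 10:27 − 69 min = 09:18.
Stage 2 starts at 09:18 + 69 min = 10:27.
Shipping prep starts at 10:27 − 40 min = 09:47.
Packaging is bounded by shipping prep, so the earliest it can start is 09:47.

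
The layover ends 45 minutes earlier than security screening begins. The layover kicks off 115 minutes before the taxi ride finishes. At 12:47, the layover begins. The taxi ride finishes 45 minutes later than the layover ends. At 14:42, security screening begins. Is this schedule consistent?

Yes

The layover ends at 14:42 − 45 min = 13:57.
The taxi ride ends at 13:57 + 45 min = 14:42.
The layover starts at 14:42 − 115 min = 12:47.
That matches the stated 12:47, so the schedule is consistent.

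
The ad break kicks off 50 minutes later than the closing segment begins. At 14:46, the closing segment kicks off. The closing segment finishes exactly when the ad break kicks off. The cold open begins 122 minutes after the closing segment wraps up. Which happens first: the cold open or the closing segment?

the closing segment

The ad break starts at 14:46 + 50 min = 15:36.
So the closing segment ends at 15:36.
The cold open starts at 15:36 + 122 min = 17:38.
The cold open starts at 17:38 and the closing segment starts at 14:46, so the closing segment is first.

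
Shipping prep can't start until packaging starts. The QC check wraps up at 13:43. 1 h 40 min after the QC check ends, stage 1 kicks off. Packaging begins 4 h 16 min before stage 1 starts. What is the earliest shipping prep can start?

11:07

Stage 1 starts at 13:43 + 100 min = 15:23.
Packaging starts at 15:23 − 256 min = 11:07.
Shipping prep is bounded by packaging, so the earliest it can start is 11:07.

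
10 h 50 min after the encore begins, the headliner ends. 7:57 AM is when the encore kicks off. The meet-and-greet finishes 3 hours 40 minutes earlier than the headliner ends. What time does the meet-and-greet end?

The headliner ends at 7:57 AM + 650 min = 6:47 PM.
The meet-and-greet ends at 6:47 PM − 220 min = 3:07 PM.

3:07 PM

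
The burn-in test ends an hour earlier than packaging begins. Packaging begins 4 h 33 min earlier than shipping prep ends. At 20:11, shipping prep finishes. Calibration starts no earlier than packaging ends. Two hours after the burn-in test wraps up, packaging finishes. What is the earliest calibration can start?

Packaging starts at 20:11 − 273 min = 15:38.
The burn-in test ends at 15:38 − 60 min = 14:38.
Packaging ends at 14:38 + 120 min = 16:38.
Calibration is bounded by packaging, so the earliest it can start is 16:38.

16:38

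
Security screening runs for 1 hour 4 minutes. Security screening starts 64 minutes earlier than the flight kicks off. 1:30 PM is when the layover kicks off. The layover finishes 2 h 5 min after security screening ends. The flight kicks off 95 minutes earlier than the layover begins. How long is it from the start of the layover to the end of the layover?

The flight starts at 1:30 PM − 95 min = 11:55 AM.
Security screening starts at 11:55 AM − 64 min = 10:51 AM.
Security screening ends at 10:51 AM + 64 min = 11:55 AM.
The layover ends at 11:55 AM + 125 min = 2:00 PM.
From 1:30 PM to 2:00 PM is half an hour.

half an hour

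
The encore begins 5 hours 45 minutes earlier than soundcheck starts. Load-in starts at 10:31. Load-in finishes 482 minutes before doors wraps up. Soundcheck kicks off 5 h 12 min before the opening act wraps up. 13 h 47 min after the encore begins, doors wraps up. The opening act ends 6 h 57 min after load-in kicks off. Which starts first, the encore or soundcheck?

the encore

The opening act ends at 10:31 + 417 min = 17:28.
Soundcheck starts at 17:28 − 312 min = 12:16.
The encore starts at 12:16 − 345 min = 06:31.
The encore starts at 06:31 and soundcheck starts at 12:16, so the encore is first.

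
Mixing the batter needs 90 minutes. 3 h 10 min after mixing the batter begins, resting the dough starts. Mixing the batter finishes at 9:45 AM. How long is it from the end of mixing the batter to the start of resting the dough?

1 hour 40 minutes

Mixing the batter starts at 9:45 AM − 90 min = 8:15 AM.
Resting the dough starts at 8:15 AM + 190 min = 11:25 AM.
From 9:45 AM to 11:25 AM is 1 hour 40 minutes.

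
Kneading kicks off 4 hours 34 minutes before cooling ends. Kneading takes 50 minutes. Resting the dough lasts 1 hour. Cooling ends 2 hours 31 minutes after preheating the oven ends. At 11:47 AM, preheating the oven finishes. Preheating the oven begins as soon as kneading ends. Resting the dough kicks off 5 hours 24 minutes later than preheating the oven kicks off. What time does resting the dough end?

4:58 PM

Cooling ends at 11:47 AM + 151 min = 2:18 PM.
Kneading starts at 2:18 PM − 274 min = 9:44 AM.
Kneading ends at 9:44 AM + 50 min = 10:34 AM.
So preheating the oven starts at 10:34 AM.
Resting the dough starts at 10:34 AM + 324 min = 3:58 PM.
Resting the dough ends at 3:58 PM + 60 min = 4:58 PM.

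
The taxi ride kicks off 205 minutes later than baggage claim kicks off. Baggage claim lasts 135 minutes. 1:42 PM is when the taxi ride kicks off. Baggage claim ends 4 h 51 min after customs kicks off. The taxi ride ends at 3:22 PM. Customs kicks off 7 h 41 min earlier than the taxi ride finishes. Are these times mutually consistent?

Customs starts at 3:22 PM − 461 min = 7:41 AM.
Baggage claim ends at 7:41 AM + 291 min = 12:32 PM.
Baggage claim starts at 12:32 PM − 135 min = 10:17 AM.
The taxi ride starts at 10:17 AM + 205 min = 1:42 PM.
That matches the stated 1:42 PM, so the schedule is consistent.

Yes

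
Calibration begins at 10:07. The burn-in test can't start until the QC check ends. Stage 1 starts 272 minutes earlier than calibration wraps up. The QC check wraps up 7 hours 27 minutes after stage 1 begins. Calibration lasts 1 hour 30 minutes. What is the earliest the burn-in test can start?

14:32

Calibration ends at 10:07 + 90 min = 11:37.
Stage 1 starts at 11:37 − 272 min = 07:05.
The QC check ends at 07:05 + 447 min = 14:32.
The burn-in test is bounded by the QC check, so the earliest it can start is 14:32.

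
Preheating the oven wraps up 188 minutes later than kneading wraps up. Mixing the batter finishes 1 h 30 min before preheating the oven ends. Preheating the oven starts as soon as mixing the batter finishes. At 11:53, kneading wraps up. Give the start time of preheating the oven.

Preheating the oven ends at 11:53 + 188 min = 15:01.
Mixing the batter ends at 15:01 − 90 min = 13:31.
So preheating the oven starts at 13:31.

13:31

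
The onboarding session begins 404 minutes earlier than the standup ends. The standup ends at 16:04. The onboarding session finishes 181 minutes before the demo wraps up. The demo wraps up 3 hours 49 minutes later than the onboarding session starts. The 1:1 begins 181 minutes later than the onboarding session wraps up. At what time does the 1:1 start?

13:09

The onboarding session starts at 16:04 − 404 min = 09:20.
The demo ends at 09:20 + 229 min = 13:09.
The onboarding session ends at 13:09 − 181 min = 10:08.
The 1:1 starts at 10:08 + 181 min = 13:09.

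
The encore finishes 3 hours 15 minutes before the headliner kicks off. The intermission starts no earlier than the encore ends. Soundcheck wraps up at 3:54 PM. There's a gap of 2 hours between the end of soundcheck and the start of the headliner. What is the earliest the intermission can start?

The headliner starts at 3:54 PM + 120 min = 5:54 PM.
The encore ends at 5:54 PM − 195 min = 2:39 PM.
The intermission is bounded by the encore, so the earliest it can start is 2:39 PM.

2:39 PM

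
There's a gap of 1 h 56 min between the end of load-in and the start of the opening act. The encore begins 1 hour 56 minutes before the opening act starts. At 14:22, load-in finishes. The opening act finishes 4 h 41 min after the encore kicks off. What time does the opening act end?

19:03

The opening act starts at 14:22 + 116 min = 16:18.
The encore starts at 16:18 − 116 min = 14:22.
The opening act ends at 14:22 + 281 min = 19:03.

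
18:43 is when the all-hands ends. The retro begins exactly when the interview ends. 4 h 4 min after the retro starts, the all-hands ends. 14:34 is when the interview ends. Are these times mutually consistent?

No

The retro starts at 14:34.
The all-hands ends at 14:34 + 244 min = 18:38.
But the all-hands is also said to end at 18:43 — a 5-minute conflict.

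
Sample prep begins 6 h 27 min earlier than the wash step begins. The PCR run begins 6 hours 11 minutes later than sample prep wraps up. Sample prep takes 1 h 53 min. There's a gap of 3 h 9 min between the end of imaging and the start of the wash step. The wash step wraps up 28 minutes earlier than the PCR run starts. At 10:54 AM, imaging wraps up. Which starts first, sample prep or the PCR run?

The wash step starts at 10:54 AM + 189 min = 2:03 PM.
Sample prep starts at 2:03 PM − 387 min = 7:36 AM.
Sample prep ends at 7:36 AM + 113 min = 9:29 AM.
The PCR run starts at 9:29 AM + 371 min = 3:40 PM.
Sample prep starts at 7:36 AM and the PCR run starts at 3:40 PM, so sample prep is first.

sample prep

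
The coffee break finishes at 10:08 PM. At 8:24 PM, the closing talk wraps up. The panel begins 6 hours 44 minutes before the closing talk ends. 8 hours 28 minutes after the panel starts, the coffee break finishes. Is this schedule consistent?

The panel starts at 8:24 PM − 404 min = 1:40 PM.
The coffee break ends at 1:40 PM + 508 min = 10:08 PM.
That matches the stated 10:08 PM, so the schedule is consistent.

Yes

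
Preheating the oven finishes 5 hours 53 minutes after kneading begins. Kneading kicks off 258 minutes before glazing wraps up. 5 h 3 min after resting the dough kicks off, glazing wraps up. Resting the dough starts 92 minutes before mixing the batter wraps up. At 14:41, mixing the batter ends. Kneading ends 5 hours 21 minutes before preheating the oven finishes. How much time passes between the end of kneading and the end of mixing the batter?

15 minutes

Resting the dough starts at 14:41 − 92 min = 13:09.
Glazing ends at 13:09 + 303 min = 18:12.
Kneading starts at 18:12 − 258 min = 13:54.
Preheating the oven ends at 13:54 + 353 min = 19:47.
Kneading ends at 19:47 − 321 min = 14:26.
From 14:26 to 14:41 is 15 minutes.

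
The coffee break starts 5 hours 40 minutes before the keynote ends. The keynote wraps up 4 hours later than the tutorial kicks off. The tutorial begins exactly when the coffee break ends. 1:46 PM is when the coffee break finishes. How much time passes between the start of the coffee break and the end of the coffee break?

The tutorial starts at 1:46 PM.
The keynote ends at 1:46 PM + 240 min = 5:46 PM.
The coffee break starts at 5:46 PM − 340 min = 12:06 PM.
From 12:06 PM to 1:46 PM is 1 hour 40 minutes.

1 hour 40 minutes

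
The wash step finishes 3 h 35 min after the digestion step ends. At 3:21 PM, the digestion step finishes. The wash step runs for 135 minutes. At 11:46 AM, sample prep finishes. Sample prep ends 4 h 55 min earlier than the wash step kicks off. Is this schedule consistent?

The wash step ends at 3:21 PM + 215 min = 6:56 PM.
The wash step starts at 6:56 PM − 135 min = 4:41 PM.
Sample prep ends at 4:41 PM − 295 min = 11:46 AM.
That matches the stated 11:46 AM, so the schedule is consistent.

Yes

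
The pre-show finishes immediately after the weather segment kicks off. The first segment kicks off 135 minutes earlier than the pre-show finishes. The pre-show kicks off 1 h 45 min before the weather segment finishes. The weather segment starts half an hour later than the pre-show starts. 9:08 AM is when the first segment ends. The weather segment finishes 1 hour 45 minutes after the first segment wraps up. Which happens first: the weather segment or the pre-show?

the pre-show

The weather segment ends at 9:08 AM + 105 min = 10:53 AM.
The pre-show starts at 10:53 AM − 105 min = 9:08 AM.
The weather segment starts at 9:08 AM + 30 min = 9:38 AM.
The weather segment starts at 9:38 AM and the pre-show starts at 9:08 AM, so the pre-show is first.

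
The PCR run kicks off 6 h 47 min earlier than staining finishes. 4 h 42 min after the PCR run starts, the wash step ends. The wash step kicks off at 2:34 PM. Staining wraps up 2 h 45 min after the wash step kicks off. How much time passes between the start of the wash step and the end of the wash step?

40 minutes

Staining ends at 2:34 PM + 165 min = 5:19 PM.
The PCR run starts at 5:19 PM − 407 min = 10:32 AM.
The wash step ends at 10:32 AM + 282 min = 3:14 PM.
From 2:34 PM to 3:14 PM is 40 minutes.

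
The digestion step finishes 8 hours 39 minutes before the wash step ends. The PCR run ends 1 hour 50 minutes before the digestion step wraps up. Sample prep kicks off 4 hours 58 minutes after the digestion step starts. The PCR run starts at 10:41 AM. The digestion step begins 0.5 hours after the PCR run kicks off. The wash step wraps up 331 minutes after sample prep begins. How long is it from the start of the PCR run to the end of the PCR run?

The digestion step starts at 10:41 AM + 30 min = 11:11 AM.
Sample prep starts at 11:11 AM + 298 min = 4:09 PM.
The wash step ends at 4:09 PM + 331 min = 9:40 PM.
The digestion step ends at 9:40 PM − 519 min = 1:01 PM.
The PCR run ends at 1:01 PM − 110 min = 11:11 AM.
From 10:41 AM to 11:11 AM is half an hour.

half an hour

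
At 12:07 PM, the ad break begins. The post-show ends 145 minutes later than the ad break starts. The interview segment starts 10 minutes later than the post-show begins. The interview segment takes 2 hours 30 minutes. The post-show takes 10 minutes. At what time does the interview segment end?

5:02 PM

The post-show ends at 12:07 PM + 145 min = 2:32 PM.
The post-show starts at 2:32 PM − 10 min = 2:22 PM.
The interview segment starts at 2:22 PM + 10 min = 2:32 PM.
The interview segment ends at 2:32 PM + 150 min = 5:02 PM.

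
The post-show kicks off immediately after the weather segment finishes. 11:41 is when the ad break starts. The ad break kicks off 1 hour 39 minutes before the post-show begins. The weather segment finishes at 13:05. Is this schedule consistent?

The post-show starts at 13:05.
The ad break starts at 13:05 − 99 min = 11:26.
But the ad break is also said to start at 11:41 — a 15-minute conflict.

No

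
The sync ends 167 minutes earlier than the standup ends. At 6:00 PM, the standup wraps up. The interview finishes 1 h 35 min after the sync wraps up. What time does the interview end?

4:48 PM

The sync ends at 6:00 PM − 167 min = 3:13 PM.
The interview ends at 3:13 PM + 95 min = 4:48 PM.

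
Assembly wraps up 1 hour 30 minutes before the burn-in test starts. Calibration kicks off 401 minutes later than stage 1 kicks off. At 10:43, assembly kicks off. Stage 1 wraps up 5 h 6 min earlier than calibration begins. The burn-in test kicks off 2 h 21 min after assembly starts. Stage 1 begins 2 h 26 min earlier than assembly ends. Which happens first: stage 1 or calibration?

The burn-in test starts at 10:43 + 141 min = 13:04.
Assembly ends at 13:04 − 90 min = 11:34.
Stage 1 starts at 11:34 − 146 min = 09:08.
Calibration starts at 09:08 + 401 min = 15:49.
Stage 1 starts at 09:08 and calibration starts at 15:49, so stage 1 is first.

stage 1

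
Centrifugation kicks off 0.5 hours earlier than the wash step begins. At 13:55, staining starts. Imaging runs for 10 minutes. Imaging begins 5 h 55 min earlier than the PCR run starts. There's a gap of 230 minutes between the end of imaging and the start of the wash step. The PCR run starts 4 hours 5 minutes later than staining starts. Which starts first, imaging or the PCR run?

imaging

The PCR run starts at 13:55 + 245 min = 18:00.
Imaging starts at 18:00 − 355 min = 12:05.
Imaging starts at 12:05 and the PCR run starts at 18:00, so imaging is first.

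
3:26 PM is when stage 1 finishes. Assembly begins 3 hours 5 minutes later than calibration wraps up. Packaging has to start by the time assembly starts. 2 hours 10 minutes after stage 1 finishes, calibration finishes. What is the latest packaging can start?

Calibration ends at 3:26 PM + 130 min = 5:36 PM.
Assembly starts at 5:36 PM + 185 min = 8:41 PM.
Packaging is bounded by assembly, so the latest it can start is 8:41 PM.

8:41 PM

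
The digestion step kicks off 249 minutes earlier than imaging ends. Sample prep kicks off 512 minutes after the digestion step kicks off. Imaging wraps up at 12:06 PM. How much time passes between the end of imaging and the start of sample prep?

The digestion step starts at 12:06 PM − 249 min = 7:57 AM.
Sample prep starts at 7:57 AM + 512 min = 4:29 PM.
From 12:06 PM to 4:29 PM is 263 minutes.

263 minutes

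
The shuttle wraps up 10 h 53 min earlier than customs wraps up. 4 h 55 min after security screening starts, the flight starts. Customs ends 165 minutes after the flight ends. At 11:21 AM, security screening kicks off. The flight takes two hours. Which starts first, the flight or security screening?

The flight starts at 11:21 AM + 295 min = 4:16 PM.
The flight starts at 4:16 PM and security screening starts at 11:21 AM, so security screening is first.

security screening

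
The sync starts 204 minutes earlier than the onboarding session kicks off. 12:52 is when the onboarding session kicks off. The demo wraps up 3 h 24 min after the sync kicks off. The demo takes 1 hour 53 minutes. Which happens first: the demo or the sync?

The sync starts at 12:52 − 204 min = 09:28.
The demo ends at 09:28 + 204 min = 12:52.
The demo starts at 12:52 − 113 min = 10:59.
The demo starts at 10:59 and the sync starts at 09:28, so the sync is first.

the sync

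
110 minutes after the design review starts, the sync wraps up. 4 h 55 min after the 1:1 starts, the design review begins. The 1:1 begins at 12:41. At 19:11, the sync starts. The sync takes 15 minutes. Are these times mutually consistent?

Yes

The design review starts at 12:41 + 295 min = 17:36.
The sync ends at 17:36 + 110 min = 19:26.
The sync starts at 19:26 − 15 min = 19:11.
That matches the stated 19:11, so the schedule is consistent.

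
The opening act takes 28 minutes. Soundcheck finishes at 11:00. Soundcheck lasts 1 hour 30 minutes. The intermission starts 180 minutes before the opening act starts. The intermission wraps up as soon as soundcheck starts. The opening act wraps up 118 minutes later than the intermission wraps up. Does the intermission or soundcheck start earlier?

Soundcheck starts at 11:00 − 90 min = 09:30.
So the intermission ends at 09:30.
The opening act ends at 09:30 + 118 min = 11:28.
The opening act starts at 11:28 − 28 min = 11:00.
The intermission starts at 11:00 − 180 min = 08:00.
The intermission starts at 08:00 and soundcheck starts at 09:30, so the intermission is first.

the intermission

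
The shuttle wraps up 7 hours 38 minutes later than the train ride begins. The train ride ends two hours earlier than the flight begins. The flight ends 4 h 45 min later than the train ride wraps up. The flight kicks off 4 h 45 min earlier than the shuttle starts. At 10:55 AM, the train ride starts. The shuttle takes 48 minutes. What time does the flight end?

3:45 PM

The shuttle ends at 10:55 AM + 458 min = 6:33 PM.
The shuttle starts at 6:33 PM − 48 min = 5:45 PM.
The flight starts at 5:45 PM − 285 min = 1:00 PM.
The train ride ends at 1:00 PM − 120 min = 11:00 AM.
The flight ends at 11:00 AM + 285 min = 3:45 PM.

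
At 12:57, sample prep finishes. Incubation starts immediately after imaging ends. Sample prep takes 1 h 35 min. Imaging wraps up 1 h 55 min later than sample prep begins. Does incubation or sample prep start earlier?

Sample prep starts at 12:57 − 95 min = 11:22.
Imaging ends at 11:22 + 115 min = 13:17.
So incubation starts at 13:17.
Incubation starts at 13:17 and sample prep starts at 11:22, so sample prep is first.

sample prep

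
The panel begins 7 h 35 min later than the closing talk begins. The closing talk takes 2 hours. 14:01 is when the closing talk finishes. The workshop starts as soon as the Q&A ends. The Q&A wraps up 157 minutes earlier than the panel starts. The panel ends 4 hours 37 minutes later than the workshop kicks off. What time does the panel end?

21:36

The closing talk starts at 14:01 − 120 min = 12:01.
The panel starts at 12:01 + 455 min = 19:36.
The Q&A ends at 19:36 − 157 min = 16:59.
So the workshop starts at 16:59.
The panel ends at 16:59 + 277 min = 21:36.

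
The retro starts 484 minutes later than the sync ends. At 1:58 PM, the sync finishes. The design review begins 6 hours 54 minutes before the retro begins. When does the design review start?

The retro starts at 1:58 PM + 484 min = 10:02 PM.
The design review starts at 10:02 PM − 414 min = 3:08 PM.

3:08 PM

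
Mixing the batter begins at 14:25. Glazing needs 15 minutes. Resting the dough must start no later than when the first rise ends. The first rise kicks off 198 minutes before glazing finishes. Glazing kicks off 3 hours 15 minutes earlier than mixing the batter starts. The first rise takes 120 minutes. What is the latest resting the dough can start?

Glazing starts at 14:25 − 195 min = 11:10.
Glazing ends at 11:10 + 15 min = 11:25.
The first rise starts at 11:25 − 198 min = 08:07.
The first rise ends at 08:07 + 120 min = 10:07.
Resting the dough is bounded by the first rise, so the latest it can start is 10:07.

10:07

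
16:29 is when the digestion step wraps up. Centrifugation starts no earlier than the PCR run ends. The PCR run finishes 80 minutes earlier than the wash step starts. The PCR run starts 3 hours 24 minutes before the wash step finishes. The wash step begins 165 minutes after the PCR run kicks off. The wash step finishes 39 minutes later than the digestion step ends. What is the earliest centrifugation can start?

The wash step ends at 16:29 + 39 min = 17:08.
The PCR run starts at 17:08 − 204 min = 13:44.
The wash step starts at 13:44 + 165 min = 16:29.
The PCR run ends at 16:29 − 80 min = 15:09.
Centrifugation is bounded by the PCR run, so the earliest it can start is 15:09.

15:09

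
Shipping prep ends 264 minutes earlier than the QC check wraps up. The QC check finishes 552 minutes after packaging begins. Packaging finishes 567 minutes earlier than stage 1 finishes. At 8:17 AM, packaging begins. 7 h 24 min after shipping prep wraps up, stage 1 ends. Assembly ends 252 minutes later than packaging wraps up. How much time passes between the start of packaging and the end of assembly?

417 minutes

The QC check ends at 8:17 AM + 552 min = 5:29 PM.
Shipping prep ends at 5:29 PM − 264 min = 1:05 PM.
Stage 1 ends at 1:05 PM + 444 min = 8:29 PM.
Packaging ends at 8:29 PM − 567 min = 11:02 AM.
Assembly ends at 11:02 AM + 252 min = 3:14 PM.
From 8:17 AM to 3:14 PM is 417 minutes.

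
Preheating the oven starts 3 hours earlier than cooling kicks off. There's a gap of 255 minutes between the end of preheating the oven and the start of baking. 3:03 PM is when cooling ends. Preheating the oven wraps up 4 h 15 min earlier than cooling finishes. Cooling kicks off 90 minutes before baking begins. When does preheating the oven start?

Preheating the oven ends at 3:03 PM − 255 min = 10:48 AM.
Baking starts at 10:48 AM + 255 min = 3:03 PM.
Cooling starts at 3:03 PM − 90 min = 1:33 PM.
Preheating the oven starts at 1:33 PM − 180 min = 10:33 AM.

10:33 AM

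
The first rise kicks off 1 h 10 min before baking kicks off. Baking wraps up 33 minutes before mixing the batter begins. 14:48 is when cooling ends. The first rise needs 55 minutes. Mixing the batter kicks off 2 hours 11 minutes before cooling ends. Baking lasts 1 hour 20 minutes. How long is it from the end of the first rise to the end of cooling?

4 h 19 min

Mixing the batter starts at 14:48 − 131 min = 12:37.
Baking ends at 12:37 − 33 min = 12:04.
Baking starts at 12:04 − 80 min = 10:44.
The first rise starts at 10:44 − 70 min = 09:34.
The first rise ends at 09:34 + 55 min = 10:29.
From 10:29 to 14:48 is 4 h 19 min.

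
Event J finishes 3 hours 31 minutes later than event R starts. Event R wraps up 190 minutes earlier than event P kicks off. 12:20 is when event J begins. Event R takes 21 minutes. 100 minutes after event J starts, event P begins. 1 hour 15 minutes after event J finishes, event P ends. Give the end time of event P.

Event P starts at 12:20 + 100 min = 14:00.
Event R ends at 14:00 − 190 min = 10:50.
Event R starts at 10:50 − 21 min = 10:29.
Event J ends at 10:29 + 211 min = 14:00.
Event P ends at 14:00 + 75 min = 15:15.

15:15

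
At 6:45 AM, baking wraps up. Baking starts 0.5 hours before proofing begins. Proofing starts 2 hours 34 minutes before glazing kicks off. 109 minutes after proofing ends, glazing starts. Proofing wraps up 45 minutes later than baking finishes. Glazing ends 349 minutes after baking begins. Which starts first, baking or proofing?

baking

Proofing ends at 6:45 AM + 45 min = 7:30 AM.
Glazing starts at 7:30 AM + 109 min = 9:19 AM.
Proofing starts at 9:19 AM − 154 min = 6:45 AM.
Baking starts at 6:45 AM − 30 min = 6:15 AM.
Baking starts at 6:15 AM and proofing starts at 6:45 AM, so baking is first.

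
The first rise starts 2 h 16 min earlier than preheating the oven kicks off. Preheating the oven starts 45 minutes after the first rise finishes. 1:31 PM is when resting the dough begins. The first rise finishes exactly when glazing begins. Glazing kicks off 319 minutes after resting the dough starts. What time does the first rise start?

5:19 PM

Glazing starts at 1:31 PM + 319 min = 6:50 PM.
So the first rise ends at 6:50 PM.
Preheating the oven starts at 6:50 PM + 45 min = 7:35 PM.
The first rise starts at 7:35 PM − 136 min = 5:19 PM.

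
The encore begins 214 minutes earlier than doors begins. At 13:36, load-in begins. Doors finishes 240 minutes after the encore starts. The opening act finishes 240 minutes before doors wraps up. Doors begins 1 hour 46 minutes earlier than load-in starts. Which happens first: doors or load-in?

Doors starts at 13:36 − 106 min = 11:50.
Doors starts at 11:50 and load-in starts at 13:36, so doors is first.

doors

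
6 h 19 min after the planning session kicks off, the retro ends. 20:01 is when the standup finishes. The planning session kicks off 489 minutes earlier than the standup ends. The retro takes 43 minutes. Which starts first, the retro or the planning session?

the planning session

The planning session starts at 20:01 − 489 min = 11:52.
The retro ends at 11:52 + 379 min = 18:11.
The retro starts at 18:11 − 43 min = 17:28.
The retro starts at 17:28 and the planning session starts at 11:52, so the planning session is first.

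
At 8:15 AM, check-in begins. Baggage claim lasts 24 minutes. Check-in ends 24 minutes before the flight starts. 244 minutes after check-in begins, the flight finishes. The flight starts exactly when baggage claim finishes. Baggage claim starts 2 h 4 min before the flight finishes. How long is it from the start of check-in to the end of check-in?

two hours

The flight ends at 8:15 AM + 244 min = 12:19 PM.
Baggage claim starts at 12:19 PM − 124 min = 10:15 AM.
Baggage claim ends at 10:15 AM + 24 min = 10:39 AM.
So the flight starts at 10:39 AM.
Check-in ends at 10:39 AM − 24 min = 10:15 AM.
From 8:15 AM to 10:15 AM is two hours.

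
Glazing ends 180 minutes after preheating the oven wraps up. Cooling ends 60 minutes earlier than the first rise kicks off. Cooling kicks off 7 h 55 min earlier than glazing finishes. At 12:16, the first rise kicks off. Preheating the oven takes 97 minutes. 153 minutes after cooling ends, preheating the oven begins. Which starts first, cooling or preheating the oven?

Cooling ends at 12:16 − 60 min = 11:16.
Preheating the oven starts at 11:16 + 153 min = 13:49.
Preheating the oven ends at 13:49 + 97 min = 15:26.
Glazing ends at 15:26 + 180 min = 18:26.
Cooling starts at 18:26 − 475 min = 10:31.
Cooling starts at 10:31 and preheating the oven starts at 13:49, so cooling is first.

cooling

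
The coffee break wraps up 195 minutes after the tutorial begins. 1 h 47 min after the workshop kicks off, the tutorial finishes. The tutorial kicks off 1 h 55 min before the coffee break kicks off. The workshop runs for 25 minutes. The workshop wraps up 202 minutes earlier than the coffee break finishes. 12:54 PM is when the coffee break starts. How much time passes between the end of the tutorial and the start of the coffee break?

The tutorial starts at 12:54 PM − 115 min = 10:59 AM.
The coffee break ends at 10:59 AM + 195 min = 2:14 PM.
The workshop ends at 2:14 PM − 202 min = 10:52 AM.
The workshop starts at 10:52 AM − 25 min = 10:27 AM.
The tutorial ends at 10:27 AM + 107 min = 12:14 PM.
From 12:14 PM to 12:54 PM is 40 minutes.

40 minutes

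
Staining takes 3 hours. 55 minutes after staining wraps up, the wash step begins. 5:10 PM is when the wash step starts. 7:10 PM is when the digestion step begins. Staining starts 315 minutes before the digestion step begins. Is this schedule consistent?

Staining starts at 7:10 PM − 315 min = 1:55 PM.
Staining ends at 1:55 PM + 180 min = 4:55 PM.
The wash step starts at 4:55 PM + 55 min = 5:50 PM.
But the wash step is also said to start at 5:10 PM — a 40-minute conflict.

No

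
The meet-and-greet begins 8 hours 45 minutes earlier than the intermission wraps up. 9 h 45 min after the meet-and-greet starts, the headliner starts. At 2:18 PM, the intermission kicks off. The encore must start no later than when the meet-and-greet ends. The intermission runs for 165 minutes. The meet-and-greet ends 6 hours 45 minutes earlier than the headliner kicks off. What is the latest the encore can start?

The intermission ends at 2:18 PM + 165 min = 5:03 PM.
The meet-and-greet starts at 5:03 PM − 525 min = 8:18 AM.
The headliner starts at 8:18 AM + 585 min = 6:03 PM.
The meet-and-greet ends at 6:03 PM − 405 min = 11:18 AM.
The encore is bounded by the meet-and-greet, so the latest it can start is 11:18 AM.

11:18 AM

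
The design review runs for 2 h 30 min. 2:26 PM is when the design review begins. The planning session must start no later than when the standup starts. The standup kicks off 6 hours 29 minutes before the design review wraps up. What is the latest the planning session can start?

10:27 AM

The design review ends at 2:26 PM + 150 min = 4:56 PM.
The standup starts at 4:56 PM − 389 min = 10:27 AM.
The planning session is bounded by the standup, so the latest it can start is 10:27 AM.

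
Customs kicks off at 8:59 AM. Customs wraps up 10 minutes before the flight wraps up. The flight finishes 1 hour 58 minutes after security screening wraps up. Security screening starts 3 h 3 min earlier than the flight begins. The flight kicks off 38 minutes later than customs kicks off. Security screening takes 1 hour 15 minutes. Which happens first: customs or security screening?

security screening

The flight starts at 8:59 AM + 38 min = 9:37 AM.
Security screening starts at 9:37 AM − 183 min = 6:34 AM.
Customs starts at 8:59 AM and security screening starts at 6:34 AM, so security screening is first.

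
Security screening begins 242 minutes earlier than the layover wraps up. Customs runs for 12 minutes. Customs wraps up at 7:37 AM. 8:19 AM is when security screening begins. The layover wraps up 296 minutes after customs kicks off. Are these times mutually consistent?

Customs starts at 7:37 AM − 12 min = 7:25 AM.
The layover ends at 7:25 AM + 296 min = 12:21 PM.
Security screening starts at 12:21 PM − 242 min = 8:19 AM.
That matches the stated 8:19 AM, so the schedule is consistent.

Yes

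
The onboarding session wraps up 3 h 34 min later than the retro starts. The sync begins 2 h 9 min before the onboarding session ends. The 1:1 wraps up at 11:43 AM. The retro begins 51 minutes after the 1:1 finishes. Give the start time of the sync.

The retro starts at 11:43 AM + 51 min = 12:34 PM.
The onboarding session ends at 12:34 PM + 214 min = 4:08 PM.
The sync starts at 4:08 PM − 129 min = 1:59 PM.

1:59 PM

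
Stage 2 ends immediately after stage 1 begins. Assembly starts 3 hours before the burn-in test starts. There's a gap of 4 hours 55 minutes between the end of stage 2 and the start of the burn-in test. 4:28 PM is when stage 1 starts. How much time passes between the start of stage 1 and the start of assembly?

Stage 2 ends at 4:28 PM.
The burn-in test starts at 4:28 PM + 295 min = 9:23 PM.
Assembly starts at 9:23 PM − 180 min = 6:23 PM.
From 4:28 PM to 6:23 PM is 1 h 55 min.

1 h 55 min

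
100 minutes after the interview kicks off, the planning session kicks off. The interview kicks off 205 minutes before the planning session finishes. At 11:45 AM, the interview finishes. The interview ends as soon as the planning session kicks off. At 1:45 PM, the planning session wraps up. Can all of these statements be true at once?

No

The interview starts at 1:45 PM − 205 min = 10:20 AM.
The planning session starts at 10:20 AM + 100 min = 12:00 PM.
So the interview ends at 12:00 PM.
But the interview is also said to end at 11:45 AM — a 15-minute conflict.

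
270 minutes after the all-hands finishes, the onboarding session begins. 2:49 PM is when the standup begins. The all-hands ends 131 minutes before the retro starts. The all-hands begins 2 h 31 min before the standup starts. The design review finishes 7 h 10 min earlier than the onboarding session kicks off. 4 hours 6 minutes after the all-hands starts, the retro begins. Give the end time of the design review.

11:33 AM

The all-hands starts at 2:49 PM − 151 min = 12:18 PM.
The retro starts at 12:18 PM + 246 min = 4:24 PM.
The all-hands ends at 4:24 PM − 131 min = 2:13 PM.
The onboarding session starts at 2:13 PM + 270 min = 6:43 PM.
The design review ends at 6:43 PM − 430 min = 11:33 AM.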